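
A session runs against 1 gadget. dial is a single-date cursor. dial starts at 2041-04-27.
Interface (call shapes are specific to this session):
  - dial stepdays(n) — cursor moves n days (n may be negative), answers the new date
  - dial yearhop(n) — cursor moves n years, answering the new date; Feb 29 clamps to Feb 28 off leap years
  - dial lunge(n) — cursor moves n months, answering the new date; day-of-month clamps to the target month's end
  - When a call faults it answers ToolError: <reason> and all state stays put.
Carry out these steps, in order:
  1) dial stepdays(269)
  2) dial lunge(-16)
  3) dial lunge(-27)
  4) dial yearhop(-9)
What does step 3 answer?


// 1. dial stepdays(n→269) ~> 2042-01-21
// 2. dial lunge(n→-16) ~> 2040-09-21
// 3. dial lunge(n→-27) ~> 2038-06-21
// 4. dial yearhop(n→-9) ~> 2029-06-21

Answer: 2038-06-21


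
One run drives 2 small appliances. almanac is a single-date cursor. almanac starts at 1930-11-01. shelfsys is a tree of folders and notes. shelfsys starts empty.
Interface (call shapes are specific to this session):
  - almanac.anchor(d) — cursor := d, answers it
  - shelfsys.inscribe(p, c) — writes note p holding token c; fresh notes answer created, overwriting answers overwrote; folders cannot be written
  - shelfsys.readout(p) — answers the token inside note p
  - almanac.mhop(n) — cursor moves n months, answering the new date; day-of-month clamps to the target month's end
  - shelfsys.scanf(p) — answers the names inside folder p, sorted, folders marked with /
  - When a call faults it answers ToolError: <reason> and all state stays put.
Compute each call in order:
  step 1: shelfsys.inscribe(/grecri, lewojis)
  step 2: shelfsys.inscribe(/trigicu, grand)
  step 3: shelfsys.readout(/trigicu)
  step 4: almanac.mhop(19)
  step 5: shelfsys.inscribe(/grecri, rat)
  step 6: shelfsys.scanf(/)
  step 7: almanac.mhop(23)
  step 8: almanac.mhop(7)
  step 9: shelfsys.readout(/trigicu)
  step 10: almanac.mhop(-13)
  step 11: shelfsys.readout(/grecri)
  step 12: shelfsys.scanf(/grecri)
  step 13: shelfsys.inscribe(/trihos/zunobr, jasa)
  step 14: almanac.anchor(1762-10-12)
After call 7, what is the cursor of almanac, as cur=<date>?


·→ shelfsys.inscribe(p→/grecri, c→lewojis)
·← created
·→ shelfsys.inscribe(p→/trigicu, c→grand)
·← created
·→ shelfsys.readout(p→/trigicu)
·← grand
·→ almanac.mhop(n→19)
·← 1932-06-01
·→ shelfsys.inscribe(p→/grecri, c→rat)
·← overwrote
·→ shelfsys.scanf(p→/)
·← [grecri, trigicu]
·→ almanac.mhop(n→23)
·← 1934-05-01
·→ almanac.mhop(n→7)
·← 1934-12-01
·→ shelfsys.readout(p→/trigicu)
·← grand
·→ almanac.mhop(n→-13)
·← 1933-11-01
·→ shelfsys.readout(p→/grecri)
·← rat
·→ shelfsys.scanf(p→/grecri)
·← ToolError: not a directory
·→ shelfsys.inscribe(p→/trihos/zunobr, c→jasa)
·← ToolError: no parent
·→ almanac.anchor(d→1762-10-12)
·← 1762-10-12

Answer: cur=1934-05-01


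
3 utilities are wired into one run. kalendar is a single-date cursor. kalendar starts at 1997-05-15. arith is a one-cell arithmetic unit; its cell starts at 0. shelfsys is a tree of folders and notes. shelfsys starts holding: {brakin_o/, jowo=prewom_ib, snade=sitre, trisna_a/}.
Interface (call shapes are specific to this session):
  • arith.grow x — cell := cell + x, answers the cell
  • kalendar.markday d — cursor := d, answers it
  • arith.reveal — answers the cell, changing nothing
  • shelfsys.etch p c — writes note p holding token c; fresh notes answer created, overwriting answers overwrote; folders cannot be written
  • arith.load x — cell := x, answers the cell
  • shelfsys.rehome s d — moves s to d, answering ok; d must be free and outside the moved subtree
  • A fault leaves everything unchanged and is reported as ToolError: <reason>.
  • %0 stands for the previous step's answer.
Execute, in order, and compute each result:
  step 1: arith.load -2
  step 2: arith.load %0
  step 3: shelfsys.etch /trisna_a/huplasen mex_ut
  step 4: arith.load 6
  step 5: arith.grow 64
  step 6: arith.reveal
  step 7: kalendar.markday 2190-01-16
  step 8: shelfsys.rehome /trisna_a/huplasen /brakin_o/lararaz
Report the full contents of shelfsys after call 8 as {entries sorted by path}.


-> arith.load(x='-2')
<- -2
-> arith.load(x='%0')
<- -2
-> shelfsys.etch(p='/trisna_a/huplasen', c='mex_ut')
<- created
-> arith.load(x='6')
<- 6
-> arith.grow(x='64')
<- 70
-> arith.reveal()
<- 70
-> kalendar.markday(d='2190-01-16')
<- 2190-01-16
-> shelfsys.rehome(s='/trisna_a/huplasen', d='/brakin_o/lararaz')
<- ok

Answer: {brakin_o/, brakin_o/lararaz=mex_ut, jowo=prewom_ib, snade=sitre, trisna_a/}


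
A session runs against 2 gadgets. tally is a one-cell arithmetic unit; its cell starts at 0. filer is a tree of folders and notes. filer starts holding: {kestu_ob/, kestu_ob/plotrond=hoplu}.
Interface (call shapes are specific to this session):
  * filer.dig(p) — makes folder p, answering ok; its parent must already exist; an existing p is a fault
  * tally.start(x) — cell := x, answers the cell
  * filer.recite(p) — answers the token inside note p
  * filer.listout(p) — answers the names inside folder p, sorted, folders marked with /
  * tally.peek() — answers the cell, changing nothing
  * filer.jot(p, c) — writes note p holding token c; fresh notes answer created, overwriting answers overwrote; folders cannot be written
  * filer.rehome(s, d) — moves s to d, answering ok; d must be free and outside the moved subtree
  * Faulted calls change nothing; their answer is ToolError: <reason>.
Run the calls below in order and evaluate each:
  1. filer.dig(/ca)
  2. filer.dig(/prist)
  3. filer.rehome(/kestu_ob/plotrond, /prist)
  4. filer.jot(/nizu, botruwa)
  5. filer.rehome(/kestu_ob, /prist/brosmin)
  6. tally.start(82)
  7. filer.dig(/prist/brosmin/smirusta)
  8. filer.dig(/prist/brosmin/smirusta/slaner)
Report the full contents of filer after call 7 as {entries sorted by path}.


→ dig(p=/ca)
← ok
→ dig(p=/prist)
← ok
→ rehome(s=/kestu_ob/plotrond, d=/prist)
← ToolError: exists
→ jot(p=/nizu, c=botruwa)
← created
→ rehome(s=/kestu_ob, d=/prist/brosmin)
← ok
→ start(x=82)
← 82
→ dig(p=/prist/brosmin/smirusta)
← ok
→ dig(p=/prist/brosmin/smirusta/slaner)
← ok

Answer: {ca/, nizu=botruwa, prist/, prist/brosmin/, prist/brosmin/plotrond=hoplu, prist/brosmin/smirusta/}


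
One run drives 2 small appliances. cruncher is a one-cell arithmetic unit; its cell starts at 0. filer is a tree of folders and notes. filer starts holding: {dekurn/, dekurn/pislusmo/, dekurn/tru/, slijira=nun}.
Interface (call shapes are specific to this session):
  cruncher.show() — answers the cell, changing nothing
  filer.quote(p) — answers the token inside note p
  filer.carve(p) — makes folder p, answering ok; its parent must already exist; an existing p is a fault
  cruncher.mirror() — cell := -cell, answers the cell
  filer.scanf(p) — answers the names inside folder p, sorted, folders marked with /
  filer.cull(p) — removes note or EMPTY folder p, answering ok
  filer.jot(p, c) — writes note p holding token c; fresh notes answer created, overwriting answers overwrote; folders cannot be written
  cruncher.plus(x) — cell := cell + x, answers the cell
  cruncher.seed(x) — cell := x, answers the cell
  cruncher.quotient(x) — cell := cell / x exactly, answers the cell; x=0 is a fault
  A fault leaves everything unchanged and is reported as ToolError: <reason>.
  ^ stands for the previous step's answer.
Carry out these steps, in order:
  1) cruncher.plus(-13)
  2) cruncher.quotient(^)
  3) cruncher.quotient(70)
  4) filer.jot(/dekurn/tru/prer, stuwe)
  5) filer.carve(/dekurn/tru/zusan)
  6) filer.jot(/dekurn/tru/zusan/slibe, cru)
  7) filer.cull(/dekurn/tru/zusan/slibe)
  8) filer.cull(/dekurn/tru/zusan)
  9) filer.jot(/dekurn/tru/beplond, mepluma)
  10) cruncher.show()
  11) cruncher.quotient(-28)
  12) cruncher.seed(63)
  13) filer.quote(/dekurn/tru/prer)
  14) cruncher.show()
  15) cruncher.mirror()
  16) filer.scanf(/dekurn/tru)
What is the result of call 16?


CALL cruncher.plus[x='-13']
RET  -13
CALL cruncher.quotient[x='^']
RET  1
CALL cruncher.quotient[x='70']
RET  1/70
CALL filer.jot[p='/dekurn/tru/prer'; c='stuwe']
RET  created
CALL filer.carve[p='/dekurn/tru/zusan']
RET  ok
CALL filer.jot[p='/dekurn/tru/zusan/slibe'; c='cru']
RET  created
CALL filer.cull[p='/dekurn/tru/zusan/slibe']
RET  ok
CALL filer.cull[p='/dekurn/tru/zusan']
RET  ok
CALL filer.jot[p='/dekurn/tru/beplond'; c='mepluma']
RET  created
CALL cruncher.show[]
RET  1/70
CALL cruncher.quotient[x='-28']
RET  -1/1960
CALL cruncher.seed[x='63']
RET  63
CALL filer.quote[p='/dekurn/tru/prer']
RET  stuwe
CALL cruncher.show[]
RET  63
CALL cruncher.mirror[]
RET  -63
CALL filer.scanf[p='/dekurn/tru']
RET  [beplond, prer]

Answer: [beplond, prer]


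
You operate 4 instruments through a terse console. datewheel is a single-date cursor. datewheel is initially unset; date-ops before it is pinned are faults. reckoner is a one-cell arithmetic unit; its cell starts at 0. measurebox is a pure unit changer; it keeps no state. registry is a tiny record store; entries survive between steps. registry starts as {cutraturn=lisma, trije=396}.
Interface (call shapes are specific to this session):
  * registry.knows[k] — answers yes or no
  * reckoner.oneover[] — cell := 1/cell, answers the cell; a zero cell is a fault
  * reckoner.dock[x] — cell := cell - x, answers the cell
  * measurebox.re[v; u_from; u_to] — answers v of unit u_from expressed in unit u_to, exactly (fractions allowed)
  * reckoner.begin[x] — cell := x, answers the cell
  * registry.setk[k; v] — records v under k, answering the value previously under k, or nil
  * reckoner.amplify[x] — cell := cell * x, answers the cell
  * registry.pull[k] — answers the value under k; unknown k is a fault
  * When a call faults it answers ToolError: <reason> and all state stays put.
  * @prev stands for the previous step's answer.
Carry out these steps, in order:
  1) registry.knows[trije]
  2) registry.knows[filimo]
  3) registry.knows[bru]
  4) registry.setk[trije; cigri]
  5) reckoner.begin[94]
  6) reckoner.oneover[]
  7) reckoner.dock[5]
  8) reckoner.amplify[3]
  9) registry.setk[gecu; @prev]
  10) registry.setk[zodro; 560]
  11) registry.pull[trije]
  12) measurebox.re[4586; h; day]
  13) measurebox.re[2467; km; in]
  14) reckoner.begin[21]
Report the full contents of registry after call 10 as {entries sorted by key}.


! registry.knows(k='trije') -> yes
! registry.knows(k='filimo') -> no
! registry.knows(k='bru') -> no
! registry.setk(k='trije', v='cigri') -> 396
! reckoner.begin(x='94') -> 94
! reckoner.oneover() -> 1/94
! reckoner.dock(x='5') -> -469/94
! reckoner.amplify(x='3') -> -1407/94
! registry.setk(k='gecu', v='@prev') -> nil
! registry.setk(k='zodro', v='560') -> nil
! registry.pull(k='trije') -> cigri
! measurebox.re(v='4586', u_from='h', u_to='day') -> 2293/12
! measurebox.re(v='2467', u_from='km', u_to='in') -> 12335000000/127
! reckoner.begin(x='21') -> 21

Answer: {cutraturn=lisma, gecu=-1407/94, trije=cigri, zodro=560}


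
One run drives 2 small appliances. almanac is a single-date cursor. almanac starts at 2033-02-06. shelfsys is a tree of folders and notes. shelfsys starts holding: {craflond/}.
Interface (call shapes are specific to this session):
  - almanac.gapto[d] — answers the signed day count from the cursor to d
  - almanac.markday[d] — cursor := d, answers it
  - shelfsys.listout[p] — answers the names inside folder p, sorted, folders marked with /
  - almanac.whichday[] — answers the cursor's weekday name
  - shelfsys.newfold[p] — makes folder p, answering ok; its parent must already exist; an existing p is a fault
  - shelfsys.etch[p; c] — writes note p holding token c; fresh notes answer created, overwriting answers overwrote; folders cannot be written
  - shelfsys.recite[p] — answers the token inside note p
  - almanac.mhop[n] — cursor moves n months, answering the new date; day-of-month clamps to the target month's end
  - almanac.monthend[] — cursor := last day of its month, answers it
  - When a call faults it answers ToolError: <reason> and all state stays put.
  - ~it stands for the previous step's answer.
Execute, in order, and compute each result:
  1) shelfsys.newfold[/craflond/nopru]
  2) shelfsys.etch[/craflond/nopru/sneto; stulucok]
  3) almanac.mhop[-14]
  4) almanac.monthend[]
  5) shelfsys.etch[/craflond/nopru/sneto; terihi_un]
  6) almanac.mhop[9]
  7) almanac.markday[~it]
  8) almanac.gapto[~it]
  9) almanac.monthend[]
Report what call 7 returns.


Answer: 2032-09-30

Derivation:
// shelfsys.newfold(p=/craflond/nopru) => ok
// shelfsys.etch(p=/craflond/nopru/sneto, c=stulucok) => created
// almanac.mhop(n=-14) => 2031-12-06
// almanac.monthend() => 2031-12-31
// shelfsys.etch(p=/craflond/nopru/sneto, c=terihi_un) => overwrote
// almanac.mhop(n=9) => 2032-09-30
// almanac.markday(d=~it) => 2032-09-30
// almanac.gapto(d=~it) => 0
// almanac.monthend() => 2032-09-30


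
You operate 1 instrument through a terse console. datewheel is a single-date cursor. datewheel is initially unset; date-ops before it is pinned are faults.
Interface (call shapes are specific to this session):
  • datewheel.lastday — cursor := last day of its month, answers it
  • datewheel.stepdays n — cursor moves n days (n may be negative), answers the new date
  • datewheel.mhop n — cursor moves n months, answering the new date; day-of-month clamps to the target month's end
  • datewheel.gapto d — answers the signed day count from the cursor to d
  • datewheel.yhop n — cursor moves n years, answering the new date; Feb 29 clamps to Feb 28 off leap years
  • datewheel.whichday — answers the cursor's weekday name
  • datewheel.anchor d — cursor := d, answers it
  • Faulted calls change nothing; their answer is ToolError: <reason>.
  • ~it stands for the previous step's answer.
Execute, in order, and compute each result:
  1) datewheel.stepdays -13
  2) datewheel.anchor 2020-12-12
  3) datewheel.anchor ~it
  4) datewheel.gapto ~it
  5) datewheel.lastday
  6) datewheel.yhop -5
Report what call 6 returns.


# 1. datewheel.stepdays(n=-13) == ToolError: no date set
# 2. datewheel.anchor(d=2020-12-12) == 2020-12-12
# 3. datewheel.anchor(d=~it) == 2020-12-12
# 4. datewheel.gapto(d=~it) == 0
# 5. datewheel.lastday() == 2020-12-31
# 6. datewheel.yhop(n=-5) == 2015-12-31

Answer: 2015-12-31


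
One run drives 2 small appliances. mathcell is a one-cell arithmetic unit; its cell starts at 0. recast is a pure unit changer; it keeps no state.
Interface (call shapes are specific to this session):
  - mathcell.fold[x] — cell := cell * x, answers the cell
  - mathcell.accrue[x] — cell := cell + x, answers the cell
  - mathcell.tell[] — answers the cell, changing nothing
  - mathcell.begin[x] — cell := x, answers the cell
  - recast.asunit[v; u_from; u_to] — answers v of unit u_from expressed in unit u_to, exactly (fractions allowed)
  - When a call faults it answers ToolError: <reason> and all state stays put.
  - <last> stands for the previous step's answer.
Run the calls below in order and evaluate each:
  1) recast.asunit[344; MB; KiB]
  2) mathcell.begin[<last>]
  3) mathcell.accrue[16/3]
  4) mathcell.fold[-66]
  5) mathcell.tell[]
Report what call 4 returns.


>>> asunit 344 MB KiB
[out] 671875/2
>>> begin <last>
[out] 671875/2
>>> accrue 16/3
[out] 2015657/6
>>> fold -66
[out] -22172227
>>> tell
[out] -22172227

Answer: -22172227


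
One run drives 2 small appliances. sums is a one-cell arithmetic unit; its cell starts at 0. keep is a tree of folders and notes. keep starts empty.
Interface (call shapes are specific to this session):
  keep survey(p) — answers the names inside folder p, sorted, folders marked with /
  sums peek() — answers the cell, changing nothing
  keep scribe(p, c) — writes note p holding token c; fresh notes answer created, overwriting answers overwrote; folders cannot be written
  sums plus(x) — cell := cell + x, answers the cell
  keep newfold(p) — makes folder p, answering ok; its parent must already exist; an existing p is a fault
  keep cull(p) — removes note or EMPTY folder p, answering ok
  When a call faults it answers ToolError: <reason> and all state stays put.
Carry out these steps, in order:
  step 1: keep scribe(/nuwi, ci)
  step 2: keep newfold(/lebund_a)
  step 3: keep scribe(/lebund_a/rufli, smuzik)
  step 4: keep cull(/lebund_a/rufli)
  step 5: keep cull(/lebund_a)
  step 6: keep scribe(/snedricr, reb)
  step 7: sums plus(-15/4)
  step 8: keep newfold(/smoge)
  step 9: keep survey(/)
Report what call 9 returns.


Answer: [nuwi, smoge/, snedricr]

Derivation:
$ keep scribe p→/nuwi c→ci
  created
$ keep newfold p→/lebund_a
  ok
$ keep scribe p→/lebund_a/rufli c→smuzik
  created
$ keep cull p→/lebund_a/rufli
  ok
$ keep cull p→/lebund_a
  ok
$ keep scribe p→/snedricr c→reb
  created
$ sums plus x→-15/4
  -15/4
$ keep newfold p→/smoge
  ok
$ keep survey p→/
  [nuwi, smoge/, snedricr]


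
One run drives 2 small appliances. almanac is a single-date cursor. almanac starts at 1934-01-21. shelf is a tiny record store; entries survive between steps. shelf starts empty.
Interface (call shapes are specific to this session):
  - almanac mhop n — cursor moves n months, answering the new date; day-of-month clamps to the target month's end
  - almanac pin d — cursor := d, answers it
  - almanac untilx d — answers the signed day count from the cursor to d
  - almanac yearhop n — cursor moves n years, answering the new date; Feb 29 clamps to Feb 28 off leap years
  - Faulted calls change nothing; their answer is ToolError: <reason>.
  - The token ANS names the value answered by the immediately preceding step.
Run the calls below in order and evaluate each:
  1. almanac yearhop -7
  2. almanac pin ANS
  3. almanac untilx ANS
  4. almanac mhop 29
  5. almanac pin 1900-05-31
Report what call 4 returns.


Answer: 1929-06-21

Derivation:
Do: almanac yearhop[n='-7']
See: 1927-01-21
Do: almanac pin[d='ANS']
See: 1927-01-21
Do: almanac untilx[d='ANS']
See: 0
Do: almanac mhop[n='29']
See: 1929-06-21
Do: almanac pin[d='1900-05-31']
See: 1900-05-31


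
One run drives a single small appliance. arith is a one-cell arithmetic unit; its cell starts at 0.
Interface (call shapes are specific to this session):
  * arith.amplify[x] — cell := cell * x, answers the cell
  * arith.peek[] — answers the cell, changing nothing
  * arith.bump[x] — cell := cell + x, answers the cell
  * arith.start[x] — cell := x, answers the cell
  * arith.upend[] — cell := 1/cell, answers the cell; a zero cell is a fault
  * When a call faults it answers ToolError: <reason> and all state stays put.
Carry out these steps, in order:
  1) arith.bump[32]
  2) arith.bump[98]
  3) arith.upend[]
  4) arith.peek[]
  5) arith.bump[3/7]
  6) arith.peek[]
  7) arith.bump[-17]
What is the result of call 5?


Answer: 397/910

Derivation:
! 1. bump(x: 32) => 32
! 2. bump(x: 98) => 130
! 3. upend() => 1/130
! 4. peek() => 1/130
! 5. bump(x: 3/7) => 397/910
! 6. peek() => 397/910
! 7. bump(x: -17) => -15073/910


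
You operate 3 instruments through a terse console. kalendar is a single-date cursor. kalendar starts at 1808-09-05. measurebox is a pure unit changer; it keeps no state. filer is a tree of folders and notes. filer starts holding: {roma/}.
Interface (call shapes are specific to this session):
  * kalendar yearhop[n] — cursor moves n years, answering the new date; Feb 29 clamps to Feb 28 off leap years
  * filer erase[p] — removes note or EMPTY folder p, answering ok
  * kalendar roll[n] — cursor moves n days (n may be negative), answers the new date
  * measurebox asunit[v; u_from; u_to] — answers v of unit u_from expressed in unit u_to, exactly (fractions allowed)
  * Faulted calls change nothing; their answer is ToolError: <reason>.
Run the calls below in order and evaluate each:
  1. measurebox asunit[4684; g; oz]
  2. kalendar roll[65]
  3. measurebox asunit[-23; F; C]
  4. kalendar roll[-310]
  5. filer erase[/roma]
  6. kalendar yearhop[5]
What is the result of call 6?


Answer: 1813-01-04

Derivation:
Then measurebox asunit with v=4684, u_from=g, u_to=oz, and observe 7494400000/45359237.
Invoking kalendar roll with n=65: 1808-11-09.
Then measurebox asunit with v=-23, u_from=F, u_to=C, — result: -275/9.
Calling kalendar roll with n=-310: 1808-01-04.
I call filer erase with p=/roma, and get ok.
Next I call kalendar yearhop with n=5, and see 1813-01-04.


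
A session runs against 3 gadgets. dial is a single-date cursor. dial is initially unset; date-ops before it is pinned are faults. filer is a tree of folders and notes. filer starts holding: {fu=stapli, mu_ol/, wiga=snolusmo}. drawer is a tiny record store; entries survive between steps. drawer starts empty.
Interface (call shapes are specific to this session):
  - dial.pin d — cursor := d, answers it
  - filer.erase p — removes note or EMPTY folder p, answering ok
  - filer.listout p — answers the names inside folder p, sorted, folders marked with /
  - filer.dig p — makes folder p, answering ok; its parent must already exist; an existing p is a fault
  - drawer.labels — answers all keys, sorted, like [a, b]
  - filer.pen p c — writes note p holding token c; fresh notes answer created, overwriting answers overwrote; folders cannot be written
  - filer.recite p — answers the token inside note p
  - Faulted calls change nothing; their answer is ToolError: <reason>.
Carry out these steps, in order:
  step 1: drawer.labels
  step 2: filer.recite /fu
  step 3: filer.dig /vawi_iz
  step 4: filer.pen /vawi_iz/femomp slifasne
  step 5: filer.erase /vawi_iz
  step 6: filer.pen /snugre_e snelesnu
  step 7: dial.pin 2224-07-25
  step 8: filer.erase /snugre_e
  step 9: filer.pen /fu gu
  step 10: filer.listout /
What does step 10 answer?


Answer: [fu, mu_ol/, vawi_iz/, wiga]

Derivation:
Next I call drawer.labels, and observe [].
Next I call filer.recite using p: /fu, which returns stapli.
I run filer.dig using p: /vawi_iz, giving ok.
Now I run filer.pen using p: /vawi_iz/femomp, c: slifasne, which returns created.
I run filer.erase using p: /vawi_iz, yielding ToolError: not empty.
I call filer.pen using p: /snugre_e, c: snelesnu, and see created.
Then dial.pin using d: 2224-07-25, → 2224-07-25.
Using filer.erase using p: /snugre_e, and get ok.
I invoke filer.pen using p: /fu, c: gu, — result: overwrote.
I invoke filer.listout using p: /, giving [fu, mu_ol/, vawi_iz/, wiga].


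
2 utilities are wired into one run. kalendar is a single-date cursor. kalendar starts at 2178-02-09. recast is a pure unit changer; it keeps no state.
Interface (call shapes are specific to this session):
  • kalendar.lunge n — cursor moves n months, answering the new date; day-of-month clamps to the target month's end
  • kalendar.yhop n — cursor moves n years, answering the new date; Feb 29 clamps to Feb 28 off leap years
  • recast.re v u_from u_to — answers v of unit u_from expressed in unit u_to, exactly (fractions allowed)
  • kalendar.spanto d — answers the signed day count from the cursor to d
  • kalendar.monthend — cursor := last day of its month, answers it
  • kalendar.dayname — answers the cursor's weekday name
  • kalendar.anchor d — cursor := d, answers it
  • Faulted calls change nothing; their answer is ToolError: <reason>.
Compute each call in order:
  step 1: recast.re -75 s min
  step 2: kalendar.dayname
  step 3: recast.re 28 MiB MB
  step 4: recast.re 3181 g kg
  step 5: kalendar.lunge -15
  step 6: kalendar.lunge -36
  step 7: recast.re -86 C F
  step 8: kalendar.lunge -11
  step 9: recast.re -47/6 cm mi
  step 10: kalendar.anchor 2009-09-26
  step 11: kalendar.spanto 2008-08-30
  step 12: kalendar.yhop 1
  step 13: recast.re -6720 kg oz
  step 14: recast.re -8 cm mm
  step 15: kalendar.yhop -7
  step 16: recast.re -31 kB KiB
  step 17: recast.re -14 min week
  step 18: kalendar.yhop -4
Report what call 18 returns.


Answer: 1999-09-26

Derivation:
→ recast.re(v→-75, u_from→s, u_to→min)
← -5/4
→ kalendar.dayname()
← Monday
→ recast.re(v→28, u_from→MiB, u_to→MB)
← 458752/15625
→ recast.re(v→3181, u_from→g, u_to→kg)
← 3181/1000
→ kalendar.lunge(n→-15)
← 2176-11-09
→ kalendar.lunge(n→-36)
← 2173-11-09
→ recast.re(v→-86, u_from→C, u_to→F)
← -614/5
→ kalendar.lunge(n→-11)
← 2172-12-09
→ recast.re(v→-47/6, u_from→cm, u_to→mi)
← -235/4828032
→ kalendar.anchor(d→2009-09-26)
← 2009-09-26
→ kalendar.spanto(d→2008-08-30)
← -392
→ kalendar.yhop(n→1)
← 2010-09-26
→ recast.re(v→-6720, u_from→kg, u_to→oz)
← -1536000000000/6479891
→ recast.re(v→-8, u_from→cm, u_to→mm)
← -80
→ kalendar.yhop(n→-7)
← 2003-09-26
→ recast.re(v→-31, u_from→kB, u_to→KiB)
← -3875/128
→ recast.re(v→-14, u_from→min, u_to→week)
← -1/720
→ kalendar.yhop(n→-4)
← 1999-09-26


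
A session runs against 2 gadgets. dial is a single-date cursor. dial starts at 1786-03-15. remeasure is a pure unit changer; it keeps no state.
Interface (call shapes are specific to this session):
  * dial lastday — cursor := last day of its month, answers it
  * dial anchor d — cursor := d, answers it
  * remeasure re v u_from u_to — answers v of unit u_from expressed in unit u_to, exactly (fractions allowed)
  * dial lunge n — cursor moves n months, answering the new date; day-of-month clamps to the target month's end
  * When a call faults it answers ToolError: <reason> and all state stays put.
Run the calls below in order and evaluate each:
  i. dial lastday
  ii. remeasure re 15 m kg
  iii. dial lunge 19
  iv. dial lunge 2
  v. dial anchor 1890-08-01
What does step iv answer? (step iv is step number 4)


Answer: 1787-12-31

Derivation:
Act: dial lastday[]
Obs: 1786-03-31
Act: remeasure re[v→15; u_from→m; u_to→kg]
Obs: ToolError: incompatible units
Act: dial lunge[n→19]
Obs: 1787-10-31
Act: dial lunge[n→2]
Obs: 1787-12-31
Act: dial anchor[d→1890-08-01]
Obs: 1890-08-01


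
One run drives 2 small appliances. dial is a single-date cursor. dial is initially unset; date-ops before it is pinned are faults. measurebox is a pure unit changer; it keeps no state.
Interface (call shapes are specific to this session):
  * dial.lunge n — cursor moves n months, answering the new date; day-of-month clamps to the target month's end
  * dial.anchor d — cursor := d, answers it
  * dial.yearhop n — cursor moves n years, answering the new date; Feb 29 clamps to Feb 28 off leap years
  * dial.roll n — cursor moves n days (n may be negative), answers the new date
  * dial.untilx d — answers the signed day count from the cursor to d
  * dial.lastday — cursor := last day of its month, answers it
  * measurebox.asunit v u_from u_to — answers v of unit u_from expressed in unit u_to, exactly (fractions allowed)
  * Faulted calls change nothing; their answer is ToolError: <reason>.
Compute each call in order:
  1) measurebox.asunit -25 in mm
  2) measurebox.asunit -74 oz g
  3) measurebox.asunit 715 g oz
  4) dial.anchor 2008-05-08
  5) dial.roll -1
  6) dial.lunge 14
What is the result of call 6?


$ measurebox.asunit v='-25' u_from='in' u_to='mm'
= -635
$ measurebox.asunit v='-74' u_from='oz' u_to='g'
= -1678291769/800000
$ measurebox.asunit v='715' u_from='g' u_to='oz'
= 104000000/4123567
$ dial.anchor d='2008-05-08'
= 2008-05-08
$ dial.roll n='-1'
= 2008-05-07
$ dial.lunge n='14'
= 2009-07-07

Answer: 2009-07-07


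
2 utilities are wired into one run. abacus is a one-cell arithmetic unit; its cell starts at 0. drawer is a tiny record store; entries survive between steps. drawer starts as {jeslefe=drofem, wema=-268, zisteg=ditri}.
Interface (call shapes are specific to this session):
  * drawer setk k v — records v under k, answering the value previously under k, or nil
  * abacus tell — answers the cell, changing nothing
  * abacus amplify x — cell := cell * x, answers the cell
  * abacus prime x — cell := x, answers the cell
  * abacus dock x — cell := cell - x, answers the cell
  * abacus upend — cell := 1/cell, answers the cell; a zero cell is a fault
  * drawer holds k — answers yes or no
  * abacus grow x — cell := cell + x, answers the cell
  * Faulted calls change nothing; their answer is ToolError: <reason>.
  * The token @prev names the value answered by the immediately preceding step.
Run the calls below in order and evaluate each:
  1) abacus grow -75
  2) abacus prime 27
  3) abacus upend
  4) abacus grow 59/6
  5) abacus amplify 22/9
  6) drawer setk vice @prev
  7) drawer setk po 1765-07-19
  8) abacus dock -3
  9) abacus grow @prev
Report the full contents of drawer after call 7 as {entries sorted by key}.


>> abacus grow(-75)
<< -75
>> abacus prime(27)
<< 27
>> abacus upend()
<< 1/27
>> abacus grow(59/6)
<< 533/54
>> abacus amplify(22/9)
<< 5863/243
>> drawer setk(vice, @prev)
<< nil
>> drawer setk(po, 1765-07-19)
<< nil
>> abacus dock(-3)
<< 6592/243
>> abacus grow(@prev)
<< 13184/243

Answer: {jeslefe=drofem, po=1765-07-19, vice=5863/243, wema=-268, zisteg=ditri}


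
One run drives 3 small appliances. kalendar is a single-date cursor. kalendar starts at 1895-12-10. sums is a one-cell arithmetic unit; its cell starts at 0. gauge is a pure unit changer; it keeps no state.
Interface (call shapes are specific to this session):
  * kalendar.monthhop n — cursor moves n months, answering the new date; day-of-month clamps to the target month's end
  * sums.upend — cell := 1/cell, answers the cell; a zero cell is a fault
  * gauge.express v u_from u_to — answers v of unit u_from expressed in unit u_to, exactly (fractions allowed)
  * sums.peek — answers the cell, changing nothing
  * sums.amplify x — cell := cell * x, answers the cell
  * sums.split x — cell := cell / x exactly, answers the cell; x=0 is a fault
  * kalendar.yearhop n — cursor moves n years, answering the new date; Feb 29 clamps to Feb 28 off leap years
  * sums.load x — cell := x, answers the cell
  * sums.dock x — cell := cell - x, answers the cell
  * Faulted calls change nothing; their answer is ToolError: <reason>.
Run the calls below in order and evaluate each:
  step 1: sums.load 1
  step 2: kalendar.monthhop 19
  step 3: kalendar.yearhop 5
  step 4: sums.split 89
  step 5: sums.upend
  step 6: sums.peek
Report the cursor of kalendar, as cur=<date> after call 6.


>>> sums.load x→1
= 1
>>> kalendar.monthhop n→19
= 1897-07-10
>>> kalendar.yearhop n→5
= 1902-07-10
>>> sums.split x→89
= 1/89
>>> sums.upend
= 89
>>> sums.peek
= 89

Answer: cur=1902-07-10


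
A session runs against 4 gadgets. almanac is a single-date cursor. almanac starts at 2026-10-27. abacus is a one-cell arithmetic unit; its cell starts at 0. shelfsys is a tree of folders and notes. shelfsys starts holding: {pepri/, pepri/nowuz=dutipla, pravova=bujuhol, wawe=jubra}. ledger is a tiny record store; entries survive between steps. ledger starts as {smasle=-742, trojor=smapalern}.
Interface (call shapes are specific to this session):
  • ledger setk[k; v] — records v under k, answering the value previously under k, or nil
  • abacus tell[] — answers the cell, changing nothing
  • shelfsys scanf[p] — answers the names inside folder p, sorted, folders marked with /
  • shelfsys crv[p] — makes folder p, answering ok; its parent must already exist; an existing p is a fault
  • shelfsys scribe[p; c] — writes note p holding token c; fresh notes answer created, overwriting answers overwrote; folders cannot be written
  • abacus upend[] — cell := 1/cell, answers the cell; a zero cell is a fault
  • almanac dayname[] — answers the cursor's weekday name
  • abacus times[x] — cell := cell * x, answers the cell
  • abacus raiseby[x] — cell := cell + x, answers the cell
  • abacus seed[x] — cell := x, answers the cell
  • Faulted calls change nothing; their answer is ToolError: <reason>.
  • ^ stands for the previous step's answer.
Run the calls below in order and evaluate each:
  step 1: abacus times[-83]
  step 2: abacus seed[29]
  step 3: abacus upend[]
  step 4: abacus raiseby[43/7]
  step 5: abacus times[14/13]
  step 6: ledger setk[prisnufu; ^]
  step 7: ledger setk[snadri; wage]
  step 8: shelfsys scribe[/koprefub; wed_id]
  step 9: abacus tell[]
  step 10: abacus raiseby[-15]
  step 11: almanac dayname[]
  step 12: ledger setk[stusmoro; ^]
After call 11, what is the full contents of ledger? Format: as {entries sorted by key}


# 1. abacus times(x=-83) ~> 0
# 2. abacus seed(x=29) ~> 29
# 3. abacus upend() ~> 1/29
# 4. abacus raiseby(x=43/7) ~> 1254/203
# 5. abacus times(x=14/13) ~> 2508/377
# 6. ledger setk(k=prisnufu, v=^) ~> nil
# 7. ledger setk(k=snadri, v=wage) ~> nil
# 8. shelfsys scribe(p=/koprefub, c=wed_id) ~> created
# 9. abacus tell() ~> 2508/377
# 10. abacus raiseby(x=-15) ~> -3147/377
# 11. almanac dayname() ~> Tuesday
# 12. ledger setk(k=stusmoro, v=^) ~> nil

Answer: {prisnufu=2508/377, smasle=-742, snadri=wage, trojor=smapalern}


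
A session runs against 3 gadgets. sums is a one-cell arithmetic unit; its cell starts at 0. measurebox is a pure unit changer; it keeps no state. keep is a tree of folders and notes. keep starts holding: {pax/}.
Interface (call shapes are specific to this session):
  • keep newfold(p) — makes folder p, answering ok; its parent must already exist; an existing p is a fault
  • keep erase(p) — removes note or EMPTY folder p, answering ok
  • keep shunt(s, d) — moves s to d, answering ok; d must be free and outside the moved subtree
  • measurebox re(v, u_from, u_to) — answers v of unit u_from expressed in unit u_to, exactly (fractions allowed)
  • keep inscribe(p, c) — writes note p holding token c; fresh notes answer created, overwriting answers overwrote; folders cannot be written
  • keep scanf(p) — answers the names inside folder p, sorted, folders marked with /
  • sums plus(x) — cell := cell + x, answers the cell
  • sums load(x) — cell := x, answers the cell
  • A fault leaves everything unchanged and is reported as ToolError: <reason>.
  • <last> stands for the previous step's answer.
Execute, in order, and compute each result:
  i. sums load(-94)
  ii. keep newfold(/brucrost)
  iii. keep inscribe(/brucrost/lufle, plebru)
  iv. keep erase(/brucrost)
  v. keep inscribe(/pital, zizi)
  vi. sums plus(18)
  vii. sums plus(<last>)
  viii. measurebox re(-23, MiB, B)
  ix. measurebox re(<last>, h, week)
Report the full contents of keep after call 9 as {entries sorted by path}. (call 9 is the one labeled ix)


Answer: {brucrost/, brucrost/lufle=plebru, pax/, pital=zizi}

Derivation:
Act: sums load[x='-94']
Obs: -94
Act: keep newfold[p='/brucrost']
Obs: ok
Act: keep inscribe[p='/brucrost/lufle'; c='plebru']
Obs: created
Act: keep erase[p='/brucrost']
Obs: ToolError: not empty
Act: keep inscribe[p='/pital'; c='zizi']
Obs: created
Act: sums plus[x='18']
Obs: -76
Act: sums plus[x='<last>']
Obs: -152
Act: measurebox re[v='-23'; u_from='MiB'; u_to='B']
Obs: -24117248
Act: measurebox re[v='<last>'; u_from='h'; u_to='week']
Obs: -3014656/21


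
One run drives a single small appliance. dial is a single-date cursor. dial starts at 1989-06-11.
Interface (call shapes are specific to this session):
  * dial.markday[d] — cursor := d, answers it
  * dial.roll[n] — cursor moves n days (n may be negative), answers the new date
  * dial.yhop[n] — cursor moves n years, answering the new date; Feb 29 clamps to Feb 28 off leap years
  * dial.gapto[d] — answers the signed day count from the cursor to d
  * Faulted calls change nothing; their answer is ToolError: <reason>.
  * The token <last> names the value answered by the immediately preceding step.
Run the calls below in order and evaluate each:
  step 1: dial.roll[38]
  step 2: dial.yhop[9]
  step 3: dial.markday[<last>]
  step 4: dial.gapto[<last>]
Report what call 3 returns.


Answer: 1998-07-19

Derivation:
Step: dial.roll[n: 38]
Result: 1989-07-19
Step: dial.yhop[n: 9]
Result: 1998-07-19
Step: dial.markday[d: <last>]
Result: 1998-07-19
Step: dial.gapto[d: <last>]
Result: 0


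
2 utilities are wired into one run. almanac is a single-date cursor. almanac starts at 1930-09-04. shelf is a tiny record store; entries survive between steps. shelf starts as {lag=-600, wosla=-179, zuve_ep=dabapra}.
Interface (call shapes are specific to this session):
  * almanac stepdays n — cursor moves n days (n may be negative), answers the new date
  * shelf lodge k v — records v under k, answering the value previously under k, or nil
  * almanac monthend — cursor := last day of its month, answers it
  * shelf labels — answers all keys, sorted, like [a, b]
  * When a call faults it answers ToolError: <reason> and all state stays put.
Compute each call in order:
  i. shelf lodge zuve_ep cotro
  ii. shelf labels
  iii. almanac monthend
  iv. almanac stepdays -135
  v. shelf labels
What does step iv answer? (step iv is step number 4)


Invoking shelf lodge using k='zuve_ep', v='cotro', giving dabapra.
I try shelf labels, and get [lag, wosla, zuve_ep].
Invoking almanac monthend, yielding 1930-09-30.
Now I run almanac stepdays using n='-135', yielding 1930-05-18.
Now I run shelf labels(), giving [lag, wosla, zuve_ep].

Answer: 1930-05-18


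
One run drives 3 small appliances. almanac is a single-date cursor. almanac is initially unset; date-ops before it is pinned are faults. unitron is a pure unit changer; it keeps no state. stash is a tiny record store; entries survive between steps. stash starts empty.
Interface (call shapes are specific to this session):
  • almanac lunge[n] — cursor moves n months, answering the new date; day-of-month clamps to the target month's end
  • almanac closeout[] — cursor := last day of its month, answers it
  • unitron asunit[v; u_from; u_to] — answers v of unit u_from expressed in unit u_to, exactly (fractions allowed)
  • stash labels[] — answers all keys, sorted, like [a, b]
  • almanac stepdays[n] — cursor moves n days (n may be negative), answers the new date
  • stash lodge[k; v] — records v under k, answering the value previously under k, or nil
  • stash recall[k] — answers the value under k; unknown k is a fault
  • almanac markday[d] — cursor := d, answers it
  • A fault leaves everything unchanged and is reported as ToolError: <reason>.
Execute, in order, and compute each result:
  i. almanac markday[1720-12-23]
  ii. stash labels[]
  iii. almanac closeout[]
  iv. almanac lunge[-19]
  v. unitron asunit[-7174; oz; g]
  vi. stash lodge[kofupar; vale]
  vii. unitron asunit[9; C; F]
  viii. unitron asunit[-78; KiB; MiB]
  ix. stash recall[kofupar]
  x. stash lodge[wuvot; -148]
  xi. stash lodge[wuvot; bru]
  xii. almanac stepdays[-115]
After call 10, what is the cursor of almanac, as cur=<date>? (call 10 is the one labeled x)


Answer: cur=1719-05-31

Derivation:
Act: almanac markday[d: 1720-12-23]
Obs: 1720-12-23
Act: stash labels[]
Obs: []
Act: almanac closeout[]
Obs: 1720-12-31
Act: almanac lunge[n: -19]
Obs: 1719-05-31
Act: unitron asunit[v: -7174; u_from: oz; u_to: g]
Obs: -162703583119/800000
Act: stash lodge[k: kofupar; v: vale]
Obs: nil
Act: unitron asunit[v: 9; u_from: C; u_to: F]
Obs: 241/5
Act: unitron asunit[v: -78; u_from: KiB; u_to: MiB]
Obs: -39/512
Act: stash recall[k: kofupar]
Obs: vale
Act: stash lodge[k: wuvot; v: -148]
Obs: nil
Act: stash lodge[k: wuvot; v: bru]
Obs: -148
Act: almanac stepdays[n: -115]
Obs: 1719-02-05


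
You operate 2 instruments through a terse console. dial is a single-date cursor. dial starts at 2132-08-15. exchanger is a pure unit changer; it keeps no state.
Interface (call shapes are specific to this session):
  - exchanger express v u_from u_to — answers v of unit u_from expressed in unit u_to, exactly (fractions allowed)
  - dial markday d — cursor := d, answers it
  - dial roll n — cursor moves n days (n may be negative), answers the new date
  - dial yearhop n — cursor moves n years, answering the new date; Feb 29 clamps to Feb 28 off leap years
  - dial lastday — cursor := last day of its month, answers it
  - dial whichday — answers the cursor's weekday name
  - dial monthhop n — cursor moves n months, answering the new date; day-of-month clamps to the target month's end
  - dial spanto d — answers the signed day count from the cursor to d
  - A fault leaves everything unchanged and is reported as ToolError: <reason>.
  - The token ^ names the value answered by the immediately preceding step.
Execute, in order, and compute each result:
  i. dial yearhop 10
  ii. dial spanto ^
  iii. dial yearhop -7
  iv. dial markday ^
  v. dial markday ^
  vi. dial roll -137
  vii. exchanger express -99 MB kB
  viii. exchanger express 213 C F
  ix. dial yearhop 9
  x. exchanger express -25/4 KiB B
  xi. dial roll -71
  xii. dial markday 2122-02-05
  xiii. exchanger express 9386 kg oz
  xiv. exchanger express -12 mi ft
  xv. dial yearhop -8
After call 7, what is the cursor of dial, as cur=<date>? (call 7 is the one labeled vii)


Answer: cur=2135-03-31

Derivation:
Using dial yearhop on n→10, and get 2142-08-15.
I run dial spanto on d→^: 0.
Next I call dial yearhop on n→-7, → 2135-08-15.
I use dial markday on d→^, and observe 2135-08-15.
Next I call dial markday on d→^, and observe 2135-08-15.
Invoking dial roll on n→-137, and see 2135-03-31.
I invoke exchanger express on v→-99, u_from→MB, u_to→kB, and see -99000.
Using exchanger express on v→213, u_from→C, u_to→F, and observe 2077/5.
Then dial yearhop on n→9: 2144-03-31.
Next I call exchanger express on v→-25/4, u_from→KiB, u_to→B, and get -6400.
I invoke dial roll on n→-71, and observe 2144-01-20.
I invoke dial markday on d→2122-02-05: 2122-02-05.
I invoke exchanger express on v→9386, u_from→kg, u_to→oz, giving 15017600000000/45359237.
Then exchanger express on v→-12, u_from→mi, u_to→ft, and observe -63360.
I invoke dial yearhop on n→-8, yielding 2114-02-05.
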